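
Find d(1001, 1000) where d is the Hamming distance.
XOR = 0001, count of 1s = 1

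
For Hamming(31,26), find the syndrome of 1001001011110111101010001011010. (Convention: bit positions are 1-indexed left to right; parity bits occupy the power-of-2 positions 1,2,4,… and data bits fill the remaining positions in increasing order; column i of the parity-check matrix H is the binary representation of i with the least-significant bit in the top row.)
Syndrome s = H · r^T (mod 2), r = 1001001011110111101010001011010:
  s[0] = (1010101010101010101010101010101)·(1001001011110111101010001011010) mod 2 = 1+0+0+0+0+0+1+0+1+0+1+0+0+0+1+0+1+0+1+0+1+0+0+0+1+0+1+0+0+0+0 mod 2 = 0
  s[1] = (0110011001100110011001100110011)·(1001001011110111101010001011010) mod 2 = 0+0+0+0+0+0+1+0+0+1+1+0+0+1+1+0+0+0+1+0+0+0+0+0+0+0+1+0+0+1+0 mod 2 = 0
  s[2] = (0001111000011110000111100001111)·(1001001011110111101010001011010) mod 2 = 0+0+0+1+0+0+1+0+0+0+0+1+0+1+1+0+0+0+0+0+1+0+0+0+0+0+0+1+0+1+0 mod 2 = 0
  s[3] = (0000000111111110000000011111111)·(1001001011110111101010001011010) mod 2 = 0+0+0+0+0+0+0+0+1+1+1+1+0+1+1+0+0+0+0+0+0+0+0+0+1+0+1+1+0+1+0 mod 2 = 0
  s[4] = (0000000000000001111111111111111)·(1001001011110111101010001011010) mod 2 = 0+0+0+0+0+0+0+0+0+0+0+0+0+0+0+1+1+0+1+0+1+0+0+0+1+0+1+1+0+1+0 mod 2 = 0
Syndrome = 00000
s = 0: no error detected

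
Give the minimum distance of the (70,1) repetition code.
d_min = 70 (the only two codewords are 0…0 and 1…1, differing in all 70 positions).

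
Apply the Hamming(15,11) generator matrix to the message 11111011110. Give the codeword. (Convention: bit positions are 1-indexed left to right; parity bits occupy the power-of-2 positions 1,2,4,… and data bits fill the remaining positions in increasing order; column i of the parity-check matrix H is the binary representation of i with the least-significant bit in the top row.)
Codeword c = d · G (mod 2), d = 11111011110:
  c[0] = d·G[:,0] = (11111011110)·(11011010101) mod 2 = 1+1+0+1+1+0+1+0+1+0+0 mod 2 = 0
  c[1] = d·G[:,1] = (11111011110)·(10110110011) mod 2 = 1+0+1+1+0+0+1+0+0+1+0 mod 2 = 1
  c[2] = d·G[:,2] = (11111011110)·(10000000000) mod 2 = 1+0+0+0+0+0+0+0+0+0+0 mod 2 = 1
  c[3] = d·G[:,3] = (11111011110)·(01110001111) mod 2 = 0+1+1+1+0+0+0+1+1+1+0 mod 2 = 0
  c[4] = d·G[:,4] = (11111011110)·(01000000000) mod 2 = 0+1+0+0+0+0+0+0+0+0+0 mod 2 = 1
  c[5] = d·G[:,5] = (11111011110)·(00100000000) mod 2 = 0+0+1+0+0+0+0+0+0+0+0 mod 2 = 1
  c[6] = d·G[:,6] = (11111011110)·(00010000000) mod 2 = 0+0+0+1+0+0+0+0+0+0+0 mod 2 = 1
  c[7] = d·G[:,7] = (11111011110)·(00001111111) mod 2 = 0+0+0+0+1+0+1+1+1+1+0 mod 2 = 1
  c[8] = d·G[:,8] = (11111011110)·(00001000000) mod 2 = 0+0+0+0+1+0+0+0+0+0+0 mod 2 = 1
  c[9] = d·G[:,9] = (11111011110)·(00000100000) mod 2 = 0+0+0+0+0+0+0+0+0+0+0 mod 2 = 0
  c[10] = d·G[:,10] = (11111011110)·(00000010000) mod 2 = 0+0+0+0+0+0+1+0+0+0+0 mod 2 = 1
  c[11] = d·G[:,11] = (11111011110)·(00000001000) mod 2 = 0+0+0+0+0+0+0+1+0+0+0 mod 2 = 1
  c[12] = d·G[:,12] = (11111011110)·(00000000100) mod 2 = 0+0+0+0+0+0+0+0+1+0+0 mod 2 = 1
  c[13] = d·G[:,13] = (11111011110)·(00000000010) mod 2 = 0+0+0+0+0+0+0+0+0+1+0 mod 2 = 1
  c[14] = d·G[:,14] = (11111011110)·(00000000001) mod 2 = 0+0+0+0+0+0+0+0+0+0+0 mod 2 = 0
Codeword = 011011111011110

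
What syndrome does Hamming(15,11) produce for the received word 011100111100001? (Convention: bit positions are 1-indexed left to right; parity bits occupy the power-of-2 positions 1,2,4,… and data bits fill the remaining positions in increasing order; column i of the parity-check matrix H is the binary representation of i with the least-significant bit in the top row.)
Syndrome s = H · r^T (mod 2), r = 011100111100001:
  s[0] = (101010101010101)·(011100111100001) mod 2 = 0+0+1+0+0+0+1+0+1+0+0+0+0+0+1 mod 2 = 0
  s[1] = (011001100110011)·(011100111100001) mod 2 = 0+1+1+0+0+0+1+0+0+1+0+0+0+0+1 mod 2 = 1
  s[2] = (000111100001111)·(011100111100001) mod 2 = 0+0+0+1+0+0+1+0+0+0+0+0+0+0+1 mod 2 = 1
  s[3] = (000000011111111)·(011100111100001) mod 2 = 0+0+0+0+0+0+0+1+1+1+0+0+0+0+1 mod 2 = 0
Syndrome = 0110
Non-zero syndrome: error at position 6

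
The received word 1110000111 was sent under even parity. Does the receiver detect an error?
Sum of received bits: 1+1+1+0+0+0+0+1+1+1 = 6; 6 mod 2 = 0. Result is 0 → no error detected.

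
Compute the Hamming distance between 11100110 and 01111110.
XOR = 10011000, count of 1s = 3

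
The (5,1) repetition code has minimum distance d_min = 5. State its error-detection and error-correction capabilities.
Detection only: up to d_min − 1 = 4 errors.
Correction: up to ⌊(d_min − 1)/2⌋ = ⌊4/2⌋ = 2 errors.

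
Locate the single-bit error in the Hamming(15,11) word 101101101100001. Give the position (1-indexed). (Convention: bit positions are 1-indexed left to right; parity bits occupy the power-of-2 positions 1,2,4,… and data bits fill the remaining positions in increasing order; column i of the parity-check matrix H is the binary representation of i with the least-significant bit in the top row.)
Syndrome s = H · r^T (mod 2), r = 101101101100001:
  s[0] = (101010101010101)·(101101101100001) mod 2 = 1+0+1+0+0+0+1+0+1+0+0+0+0+0+1 mod 2 = 1
  s[1] = (011001100110011)·(101101101100001) mod 2 = 0+0+1+0+0+1+1+0+0+1+0+0+0+0+1 mod 2 = 1
  s[2] = (000111100001111)·(101101101100001) mod 2 = 0+0+0+1+0+1+1+0+0+0+0+0+0+0+1 mod 2 = 0
  s[3] = (000000011111111)·(101101101100001) mod 2 = 0+0+0+0+0+0+0+0+1+1+0+0+0+0+1 mod 2 = 1
Syndrome = 1101
Column i of H is the binary representation of i, so the syndrome is the binary index of the flipped bit.
Read s = 1101 with s[0] as LSB: 1·2^0 + 1·2^1 + 0·2^2 + 1·2^3 = 11.
Error is at bit position 11.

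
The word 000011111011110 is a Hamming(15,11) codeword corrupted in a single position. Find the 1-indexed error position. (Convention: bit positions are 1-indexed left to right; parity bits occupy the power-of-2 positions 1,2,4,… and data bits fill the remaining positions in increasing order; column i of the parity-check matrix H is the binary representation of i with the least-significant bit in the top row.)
Syndrome s = H · r^T (mod 2), r = 000011111011110:
  s[0] = (101010101010101)·(000011111011110) mod 2 = 0+0+0+0+1+0+1+0+1+0+1+0+1+0+0 mod 2 = 1
  s[1] = (011001100110011)·(000011111011110) mod 2 = 0+0+0+0+0+1+1+0+0+0+1+0+0+1+0 mod 2 = 0
  s[2] = (000111100001111)·(000011111011110) mod 2 = 0+0+0+0+1+1+1+0+0+0+0+1+1+1+0 mod 2 = 0
  s[3] = (000000011111111)·(000011111011110) mod 2 = 0+0+0+0+0+0+0+1+1+0+1+1+1+1+0 mod 2 = 0
Syndrome = 1000
Column i of H is the binary representation of i, so the syndrome is the binary index of the flipped bit.
Read s = 1000 with s[0] as LSB: 1·2^0 + 0·2^1 + 0·2^2 + 0·2^3 = 1.
Error is at bit position 1.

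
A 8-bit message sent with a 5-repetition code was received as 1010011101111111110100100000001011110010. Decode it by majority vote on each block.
Split into 5-bit blocks and majority-vote each:
  block 1 = 10100: 2 ones, 3 zeros → 0
  block 2 = 11101: 4 ones, 1 zeros → 1
  block 3 = 11111: 5 ones, 0 zeros → 1
  block 4 = 11101: 4 ones, 1 zeros → 1
  block 5 = 00100: 1 ones, 4 zeros → 0
  block 6 = 00000: 0 ones, 5 zeros → 0
  block 7 = 10111: 4 ones, 1 zeros → 1
  block 8 = 10010: 2 ones, 3 zeros → 0
Decoded = 01110010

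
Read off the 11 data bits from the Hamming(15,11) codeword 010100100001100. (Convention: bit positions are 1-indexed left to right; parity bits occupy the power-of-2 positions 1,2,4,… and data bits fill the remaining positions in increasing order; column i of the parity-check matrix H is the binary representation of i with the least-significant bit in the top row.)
Parity bits occupy power-of-2 positions; data bits are at positions {3,5,6,7,9,10,11,12,13,14,15} (1-indexed).
Extract: c[3]=0 c[5]=0 c[6]=0 c[7]=1 c[9]=0 c[10]=0 c[11]=0 c[12]=1 c[13]=1 c[14]=0 c[15]=0
Data = 00010001100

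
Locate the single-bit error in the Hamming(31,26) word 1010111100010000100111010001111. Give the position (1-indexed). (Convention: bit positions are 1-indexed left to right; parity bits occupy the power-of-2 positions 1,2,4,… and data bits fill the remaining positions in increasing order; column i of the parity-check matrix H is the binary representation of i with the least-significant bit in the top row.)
Syndrome s = H · r^T (mod 2), r = 1010111100010000100111010001111:
  s[0] = (1010101010101010101010101010101)·(1010111100010000100111010001111) mod 2 = 1+0+1+0+1+0+1+0+0+0+0+0+0+0+0+0+1+0+0+0+1+0+0+0+0+0+0+0+1+0+1 mod 2 = 0
  s[1] = (0110011001100110011001100110011)·(1010111100010000100111010001111) mod 2 = 0+0+1+0+0+1+1+0+0+0+0+0+0+0+0+0+0+0+0+0+0+1+0+0+0+0+0+0+0+1+1 mod 2 = 0
  s[2] = (0001111000011110000111100001111)·(1010111100010000100111010001111) mod 2 = 0+0+0+0+1+1+1+0+0+0+0+1+0+0+0+0+0+0+0+1+1+1+0+0+0+0+0+1+1+1+1 mod 2 = 1
  s[3] = (0000000111111110000000011111111)·(1010111100010000100111010001111) mod 2 = 0+0+0+0+0+0+0+1+0+0+0+1+0+0+0+0+0+0+0+0+0+0+0+1+0+0+0+1+1+1+1 mod 2 = 1
  s[4] = (0000000000000001111111111111111)·(1010111100010000100111010001111) mod 2 = 0+0+0+0+0+0+0+0+0+0+0+0+0+0+0+0+1+0+0+1+1+1+0+1+0+0+0+1+1+1+1 mod 2 = 1
Syndrome = 00111
Column i of H is the binary representation of i, so the syndrome is the binary index of the flipped bit.
Read s = 00111 with s[0] as LSB: 0·2^0 + 0·2^1 + 1·2^2 + 1·2^3 + 1·2^4 = 28.
Error is at bit position 28.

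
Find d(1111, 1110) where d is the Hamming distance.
XOR = 0001, count of 1s = 1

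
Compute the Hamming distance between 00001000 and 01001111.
XOR = 01000111, count of 1s = 4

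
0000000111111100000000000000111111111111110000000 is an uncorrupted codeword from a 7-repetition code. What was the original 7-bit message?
Split into 7-bit blocks: 0000000 1111111 0000000 0000000 1111111 1111111 0000000
Data = 0100110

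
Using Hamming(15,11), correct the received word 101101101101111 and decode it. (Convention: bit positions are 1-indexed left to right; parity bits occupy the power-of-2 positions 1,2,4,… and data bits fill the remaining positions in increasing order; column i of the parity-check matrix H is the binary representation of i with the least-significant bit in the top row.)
Syndrome s = H · r^T (mod 2), r = 101101101101111:
  s[0] = (101010101010101)·(101101101101111) mod 2 = 1+0+1+0+0+0+1+0+1+0+0+0+1+0+1 mod 2 = 0
  s[1] = (011001100110011)·(101101101101111) mod 2 = 0+0+1+0+0+1+1+0+0+1+0+0+0+1+1 mod 2 = 0
  s[2] = (000111100001111)·(101101101101111) mod 2 = 0+0+0+1+0+1+1+0+0+0+0+1+1+1+1 mod 2 = 1
  s[3] = (000000011111111)·(101101101101111) mod 2 = 0+0+0+0+0+0+0+0+1+1+0+1+1+1+1 mod 2 = 0
Syndrome = 0010
Column 4 of H equals this syndrome → error at bit 4 (1-indexed).
Flip bit 4: 101101101101111 → 101001101101111
Extract data bits at positions {3,5,6,7,9,10,11,12,13,14,15}: 10111101111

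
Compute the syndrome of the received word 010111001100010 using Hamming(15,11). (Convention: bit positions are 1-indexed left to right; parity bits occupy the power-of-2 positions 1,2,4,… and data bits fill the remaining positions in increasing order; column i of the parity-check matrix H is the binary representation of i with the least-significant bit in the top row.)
Syndrome s = H · r^T (mod 2), r = 010111001100010:
  s[0] = (101010101010101)·(010111001100010) mod 2 = 0+0+0+0+1+0+0+0+1+0+0+0+0+0+0 mod 2 = 0
  s[1] = (011001100110011)·(010111001100010) mod 2 = 0+1+0+0+0+1+0+0+0+1+0+0+0+1+0 mod 2 = 0
  s[2] = (000111100001111)·(010111001100010) mod 2 = 0+0+0+1+1+1+0+0+0+0+0+0+0+1+0 mod 2 = 0
  s[3] = (000000011111111)·(010111001100010) mod 2 = 0+0+0+0+0+0+0+0+1+1+0+0+0+1+0 mod 2 = 1
Syndrome = 0001
Non-zero syndrome: error at position 8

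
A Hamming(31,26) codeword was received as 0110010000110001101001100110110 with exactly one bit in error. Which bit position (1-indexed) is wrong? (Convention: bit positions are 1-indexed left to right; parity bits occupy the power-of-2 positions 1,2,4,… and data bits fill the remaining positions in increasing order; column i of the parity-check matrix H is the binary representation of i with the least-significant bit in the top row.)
Syndrome s = H · r^T (mod 2), r = 0110010000110001101001100110110:
  s[0] = (1010101010101010101010101010101)·(0110010000110001101001100110110) mod 2 = 0+0+1+0+0+0+0+0+0+0+1+0+0+0+0+0+1+0+1+0+0+0+1+0+0+0+1+0+1+0+0 mod 2 = 1
  s[1] = (0110011001100110011001100110011)·(0110010000110001101001100110110) mod 2 = 0+1+1+0+0+1+0+0+0+0+1+0+0+0+0+0+0+0+1+0+0+1+1+0+0+1+1+0+0+1+0 mod 2 = 0
  s[2] = (0001111000011110000111100001111)·(0110010000110001101001100110110) mod 2 = 0+0+0+0+0+1+0+0+0+0+0+1+0+0+0+0+0+0+0+0+0+1+1+0+0+0+0+0+1+1+0 mod 2 = 0
  s[3] = (0000000111111110000000011111111)·(0110010000110001101001100110110) mod 2 = 0+0+0+0+0+0+0+0+0+0+1+1+0+0+0+0+0+0+0+0+0+0+0+0+0+1+1+0+1+1+0 mod 2 = 0
  s[4] = (0000000000000001111111111111111)·(0110010000110001101001100110110) mod 2 = 0+0+0+0+0+0+0+0+0+0+0+0+0+0+0+1+1+0+1+0+0+1+1+0+0+1+1+0+1+1+0 mod 2 = 1
Syndrome = 10001
Column i of H is the binary representation of i, so the syndrome is the binary index of the flipped bit.
Read s = 10001 with s[0] as LSB: 1·2^0 + 0·2^1 + 0·2^2 + 0·2^3 + 1·2^4 = 17.
Error is at bit position 17.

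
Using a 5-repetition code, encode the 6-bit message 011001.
Repeat each bit 5× and concatenate:
0→00000  1→11111  1→11111  0→00000  0→00000  1→11111
Codeword = 000001111111111000000000011111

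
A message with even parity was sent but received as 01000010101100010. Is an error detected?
Sum of received bits: 0+1+0+0+0+0+1+0+1+0+1+1+0+0+0+1+0 = 6; 6 mod 2 = 0. Result is 0 → no error detected.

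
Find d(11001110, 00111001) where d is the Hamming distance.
XOR = 11110111, count of 1s = 7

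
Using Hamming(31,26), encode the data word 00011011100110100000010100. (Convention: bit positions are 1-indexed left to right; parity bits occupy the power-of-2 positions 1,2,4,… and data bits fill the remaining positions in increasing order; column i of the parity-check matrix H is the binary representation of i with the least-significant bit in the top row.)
Codeword c = d · G (mod 2), d = 00011011100110100000010100:
  c[0] = d·G[:,0] = (00011011100110100000010100)·(11011010101101010101010101) mod 2 = 0+0+0+1+1+0+1+0+1+0+0+1+0+0+0+0+0+0+0+0+0+1+0+1+0+0 mod 2 = 1
  c[1] = d·G[:,1] = (00011011100110100000010100)·(10110110011011001100110011) mod 2 = 0+0+0+1+0+0+1+0+0+0+0+0+1+0+0+0+0+0+0+0+0+1+0+0+0+0 mod 2 = 0
  c[2] = d·G[:,2] = (00011011100110100000010100)·(10000000000000000000000000) mod 2 = 0+0+0+0+0+0+0+0+0+0+0+0+0+0+0+0+0+0+0+0+0+0+0+0+0+0 mod 2 = 0
  c[3] = d·G[:,3] = (00011011100110100000010100)·(01110001111000111100001111) mod 2 = 0+0+0+1+0+0+0+1+1+0+0+0+0+0+1+0+0+0+0+0+0+0+0+1+0+0 mod 2 = 1
  c[4] = d·G[:,4] = (00011011100110100000010100)·(01000000000000000000000000) mod 2 = 0+0+0+0+0+0+0+0+0+0+0+0+0+0+0+0+0+0+0+0+0+0+0+0+0+0 mod 2 = 0
  c[5] = d·G[:,5] = (00011011100110100000010100)·(00100000000000000000000000) mod 2 = 0+0+0+0+0+0+0+0+0+0+0+0+0+0+0+0+0+0+0+0+0+0+0+0+0+0 mod 2 = 0
  c[6] = d·G[:,6] = (00011011100110100000010100)·(00010000000000000000000000) mod 2 = 0+0+0+1+0+0+0+0+0+0+0+0+0+0+0+0+0+0+0+0+0+0+0+0+0+0 mod 2 = 1
  c[7] = d·G[:,7] = (00011011100110100000010100)·(00001111111000000011111111) mod 2 = 0+0+0+0+1+0+1+1+1+0+0+0+0+0+0+0+0+0+0+0+0+1+0+1+0+0 mod 2 = 0
  c[8] = d·G[:,8] = (00011011100110100000010100)·(00001000000000000000000000) mod 2 = 0+0+0+0+1+0+0+0+0+0+0+0+0+0+0+0+0+0+0+0+0+0+0+0+0+0 mod 2 = 1
  c[9] = d·G[:,9] = (00011011100110100000010100)·(00000100000000000000000000) mod 2 = 0+0+0+0+0+0+0+0+0+0+0+0+0+0+0+0+0+0+0+0+0+0+0+0+0+0 mod 2 = 0
  c[10] = d·G[:,10] = (00011011100110100000010100)·(00000010000000000000000000) mod 2 = 0+0+0+0+0+0+1+0+0+0+0+0+0+0+0+0+0+0+0+0+0+0+0+0+0+0 mod 2 = 1
  c[11] = d·G[:,11] = (00011011100110100000010100)·(00000001000000000000000000) mod 2 = 0+0+0+0+0+0+0+1+0+0+0+0+0+0+0+0+0+0+0+0+0+0+0+0+0+0 mod 2 = 1
  c[12] = d·G[:,12] = (00011011100110100000010100)·(00000000100000000000000000) mod 2 = 0+0+0+0+0+0+0+0+1+0+0+0+0+0+0+0+0+0+0+0+0+0+0+0+0+0 mod 2 = 1
  c[13] = d·G[:,13] = (00011011100110100000010100)·(00000000010000000000000000) mod 2 = 0+0+0+0+0+0+0+0+0+0+0+0+0+0+0+0+0+0+0+0+0+0+0+0+0+0 mod 2 = 0
  c[14] = d·G[:,14] = (00011011100110100000010100)·(00000000001000000000000000) mod 2 = 0+0+0+0+0+0+0+0+0+0+0+0+0+0+0+0+0+0+0+0+0+0+0+0+0+0 mod 2 = 0
  c[15] = d·G[:,15] = (00011011100110100000010100)·(00000000000111111111111111) mod 2 = 0+0+0+0+0+0+0+0+0+0+0+1+1+0+1+0+0+0+0+0+0+1+0+1+0+0 mod 2 = 1
  c[16] = d·G[:,16] = (00011011100110100000010100)·(00000000000100000000000000) mod 2 = 0+0+0+0+0+0+0+0+0+0+0+1+0+0+0+0+0+0+0+0+0+0+0+0+0+0 mod 2 = 1
  c[17] = d·G[:,17] = (00011011100110100000010100)·(00000000000010000000000000) mod 2 = 0+0+0+0+0+0+0+0+0+0+0+0+1+0+0+0+0+0+0+0+0+0+0+0+0+0 mod 2 = 1
  c[18] = d·G[:,18] = (00011011100110100000010100)·(00000000000001000000000000) mod 2 = 0+0+0+0+0+0+0+0+0+0+0+0+0+0+0+0+0+0+0+0+0+0+0+0+0+0 mod 2 = 0
  c[19] = d·G[:,19] = (00011011100110100000010100)·(00000000000000100000000000) mod 2 = 0+0+0+0+0+0+0+0+0+0+0+0+0+0+1+0+0+0+0+0+0+0+0+0+0+0 mod 2 = 1
  c[20] = d·G[:,20] = (00011011100110100000010100)·(00000000000000010000000000) mod 2 = 0+0+0+0+0+0+0+0+0+0+0+0+0+0+0+0+0+0+0+0+0+0+0+0+0+0 mod 2 = 0
  c[21] = d·G[:,21] = (00011011100110100000010100)·(00000000000000001000000000) mod 2 = 0+0+0+0+0+0+0+0+0+0+0+0+0+0+0+0+0+0+0+0+0+0+0+0+0+0 mod 2 = 0
  c[22] = d·G[:,22] = (00011011100110100000010100)·(00000000000000000100000000) mod 2 = 0+0+0+0+0+0+0+0+0+0+0+0+0+0+0+0+0+0+0+0+0+0+0+0+0+0 mod 2 = 0
  c[23] = d·G[:,23] = (00011011100110100000010100)·(00000000000000000010000000) mod 2 = 0+0+0+0+0+0+0+0+0+0+0+0+0+0+0+0+0+0+0+0+0+0+0+0+0+0 mod 2 = 0
  c[24] = d·G[:,24] = (00011011100110100000010100)·(00000000000000000001000000) mod 2 = 0+0+0+0+0+0+0+0+0+0+0+0+0+0+0+0+0+0+0+0+0+0+0+0+0+0 mod 2 = 0
  c[25] = d·G[:,25] = (00011011100110100000010100)·(00000000000000000000100000) mod 2 = 0+0+0+0+0+0+0+0+0+0+0+0+0+0+0+0+0+0+0+0+0+0+0+0+0+0 mod 2 = 0
  c[26] = d·G[:,26] = (00011011100110100000010100)·(00000000000000000000010000) mod 2 = 0+0+0+0+0+0+0+0+0+0+0+0+0+0+0+0+0+0+0+0+0+1+0+0+0+0 mod 2 = 1
  c[27] = d·G[:,27] = (00011011100110100000010100)·(00000000000000000000001000) mod 2 = 0+0+0+0+0+0+0+0+0+0+0+0+0+0+0+0+0+0+0+0+0+0+0+0+0+0 mod 2 = 0
  c[28] = d·G[:,28] = (00011011100110100000010100)·(00000000000000000000000100) mod 2 = 0+0+0+0+0+0+0+0+0+0+0+0+0+0+0+0+0+0+0+0+0+0+0+1+0+0 mod 2 = 1
  c[29] = d·G[:,29] = (00011011100110100000010100)·(00000000000000000000000010) mod 2 = 0+0+0+0+0+0+0+0+0+0+0+0+0+0+0+0+0+0+0+0+0+0+0+0+0+0 mod 2 = 0
  c[30] = d·G[:,30] = (00011011100110100000010100)·(00000000000000000000000001) mod 2 = 0+0+0+0+0+0+0+0+0+0+0+0+0+0+0+0+0+0+0+0+0+0+0+0+0+0 mod 2 = 0
Codeword = 1001001010111001110100000010100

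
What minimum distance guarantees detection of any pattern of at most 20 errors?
Detecting e errors requires d_min ≥ e + 1 = 20 + 1 = 21.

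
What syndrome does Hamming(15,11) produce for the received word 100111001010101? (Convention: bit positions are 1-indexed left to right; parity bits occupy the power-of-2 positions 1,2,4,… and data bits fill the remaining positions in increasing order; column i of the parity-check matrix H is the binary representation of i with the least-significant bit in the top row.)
Syndrome s = H · r^T (mod 2), r = 100111001010101:
  s[0] = (101010101010101)·(100111001010101) mod 2 = 1+0+0+0+1+0+0+0+1+0+1+0+1+0+1 mod 2 = 0
  s[1] = (011001100110011)·(100111001010101) mod 2 = 0+0+0+0+0+1+0+0+0+0+1+0+0+0+1 mod 2 = 1
  s[2] = (000111100001111)·(100111001010101) mod 2 = 0+0+0+1+1+1+0+0+0+0+0+0+1+0+1 mod 2 = 1
  s[3] = (000000011111111)·(100111001010101) mod 2 = 0+0+0+0+0+0+0+0+1+0+1+0+1+0+1 mod 2 = 0
Syndrome = 0110
Non-zero syndrome: error at position 6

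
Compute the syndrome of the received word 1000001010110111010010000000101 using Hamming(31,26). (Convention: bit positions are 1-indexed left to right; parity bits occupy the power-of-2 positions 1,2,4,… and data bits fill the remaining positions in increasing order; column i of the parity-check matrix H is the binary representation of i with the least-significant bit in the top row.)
Syndrome s = H · r^T (mod 2), r = 1000001010110111010010000000101:
  s[0] = (1010101010101010101010101010101)·(1000001010110111010010000000101) mod 2 = 1+0+0+0+0+0+1+0+1+0+1+0+0+0+1+0+0+0+0+0+1+0+0+0+0+0+0+0+1+0+1 mod 2 = 0
  s[1] = (0110011001100110011001100110011)·(1000001010110111010010000000101) mod 2 = 0+0+0+0+0+0+1+0+0+0+1+0+0+1+1+0+0+1+0+0+0+0+0+0+0+0+0+0+0+0+1 mod 2 = 0
  s[2] = (0001111000011110000111100001111)·(1000001010110111010010000000101) mod 2 = 0+0+0+0+0+0+1+0+0+0+0+1+0+1+1+0+0+0+0+0+1+0+0+0+0+0+0+0+1+0+1 mod 2 = 1
  s[3] = (0000000111111110000000011111111)·(1000001010110111010010000000101) mod 2 = 0+0+0+0+0+0+0+0+1+0+1+1+0+1+1+0+0+0+0+0+0+0+0+0+0+0+0+0+1+0+1 mod 2 = 1
  s[4] = (0000000000000001111111111111111)·(1000001010110111010010000000101) mod 2 = 0+0+0+0+0+0+0+0+0+0+0+0+0+0+0+1+0+1+0+0+1+0+0+0+0+0+0+0+1+0+1 mod 2 = 1
Syndrome = 00111
Non-zero syndrome: error at position 28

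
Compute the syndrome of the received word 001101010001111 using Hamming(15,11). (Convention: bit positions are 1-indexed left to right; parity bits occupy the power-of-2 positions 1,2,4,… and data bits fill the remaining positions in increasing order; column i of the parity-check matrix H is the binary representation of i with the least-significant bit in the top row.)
Syndrome s = H · r^T (mod 2), r = 001101010001111:
  s[0] = (101010101010101)·(001101010001111) mod 2 = 0+0+1+0+0+0+0+0+0+0+0+0+1+0+1 mod 2 = 1
  s[1] = (011001100110011)·(001101010001111) mod 2 = 0+0+1+0+0+1+0+0+0+0+0+0+0+1+1 mod 2 = 0
  s[2] = (000111100001111)·(001101010001111) mod 2 = 0+0+0+1+0+1+0+0+0+0+0+1+1+1+1 mod 2 = 0
  s[3] = (000000011111111)·(001101010001111) mod 2 = 0+0+0+0+0+0+0+1+0+0+0+1+1+1+1 mod 2 = 1
Syndrome = 1001
Non-zero syndrome: error at position 9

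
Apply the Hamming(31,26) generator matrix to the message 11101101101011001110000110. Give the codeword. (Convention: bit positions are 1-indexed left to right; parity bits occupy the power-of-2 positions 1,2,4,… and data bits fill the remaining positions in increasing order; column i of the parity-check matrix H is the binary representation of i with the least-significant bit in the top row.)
Codeword c = d · G (mod 2), d = 11101101101011001110000110:
  c[0] = d·G[:,0] = (11101101101011001110000110)·(11011010101101010101010101) mod 2 = 1+1+0+0+1+0+0+0+1+0+1+0+0+1+0+0+0+1+0+0+0+0+0+1+0+0 mod 2 = 0
  c[1] = d·G[:,1] = (11101101101011001110000110)·(10110110011011001100110011) mod 2 = 1+0+1+0+0+1+0+0+0+0+1+0+1+1+0+0+1+1+0+0+0+0+0+0+1+0 mod 2 = 1
  c[2] = d·G[:,2] = (11101101101011001110000110)·(10000000000000000000000000) mod 2 = 1+0+0+0+0+0+0+0+0+0+0+0+0+0+0+0+0+0+0+0+0+0+0+0+0+0 mod 2 = 1
  c[3] = d·G[:,3] = (11101101101011001110000110)·(01110001111000111100001111) mod 2 = 0+1+1+0+0+0+0+1+1+0+1+0+0+0+0+0+1+1+0+0+0+0+0+1+1+0 mod 2 = 1
  c[4] = d·G[:,4] = (11101101101011001110000110)·(01000000000000000000000000) mod 2 = 0+1+0+0+0+0+0+0+0+0+0+0+0+0+0+0+0+0+0+0+0+0+0+0+0+0 mod 2 = 1
  c[5] = d·G[:,5] = (11101101101011001110000110)·(00100000000000000000000000) mod 2 = 0+0+1+0+0+0+0+0+0+0+0+0+0+0+0+0+0+0+0+0+0+0+0+0+0+0 mod 2 = 1
  c[6] = d·G[:,6] = (11101101101011001110000110)·(00010000000000000000000000) mod 2 = 0+0+0+0+0+0+0+0+0+0+0+0+0+0+0+0+0+0+0+0+0+0+0+0+0+0 mod 2 = 0
  c[7] = d·G[:,7] = (11101101101011001110000110)·(00001111111000000011111111) mod 2 = 0+0+0+0+1+1+0+1+1+0+1+0+0+0+0+0+0+0+1+0+0+0+0+1+1+0 mod 2 = 0
  c[8] = d·G[:,8] = (11101101101011001110000110)·(00001000000000000000000000) mod 2 = 0+0+0+0+1+0+0+0+0+0+0+0+0+0+0+0+0+0+0+0+0+0+0+0+0+0 mod 2 = 1
  c[9] = d·G[:,9] = (11101101101011001110000110)·(00000100000000000000000000) mod 2 = 0+0+0+0+0+1+0+0+0+0+0+0+0+0+0+0+0+0+0+0+0+0+0+0+0+0 mod 2 = 1
  c[10] = d·G[:,10] = (11101101101011001110000110)·(00000010000000000000000000) mod 2 = 0+0+0+0+0+0+0+0+0+0+0+0+0+0+0+0+0+0+0+0+0+0+0+0+0+0 mod 2 = 0
  c[11] = d·G[:,11] = (11101101101011001110000110)·(00000001000000000000000000) mod 2 = 0+0+0+0+0+0+0+1+0+0+0+0+0+0+0+0+0+0+0+0+0+0+0+0+0+0 mod 2 = 1
  c[12] = d·G[:,12] = (11101101101011001110000110)·(00000000100000000000000000) mod 2 = 0+0+0+0+0+0+0+0+1+0+0+0+0+0+0+0+0+0+0+0+0+0+0+0+0+0 mod 2 = 1
  c[13] = d·G[:,13] = (11101101101011001110000110)·(00000000010000000000000000) mod 2 = 0+0+0+0+0+0+0+0+0+0+0+0+0+0+0+0+0+0+0+0+0+0+0+0+0+0 mod 2 = 0
  c[14] = d·G[:,14] = (11101101101011001110000110)·(00000000001000000000000000) mod 2 = 0+0+0+0+0+0+0+0+0+0+1+0+0+0+0+0+0+0+0+0+0+0+0+0+0+0 mod 2 = 1
  c[15] = d·G[:,15] = (11101101101011001110000110)·(00000000000111111111111111) mod 2 = 0+0+0+0+0+0+0+0+0+0+0+0+1+1+0+0+1+1+1+0+0+0+0+1+1+0 mod 2 = 1
  c[16] = d·G[:,16] = (11101101101011001110000110)·(00000000000100000000000000) mod 2 = 0+0+0+0+0+0+0+0+0+0+0+0+0+0+0+0+0+0+0+0+0+0+0+0+0+0 mod 2 = 0
  c[17] = d·G[:,17] = (11101101101011001110000110)·(00000000000010000000000000) mod 2 = 0+0+0+0+0+0+0+0+0+0+0+0+1+0+0+0+0+0+0+0+0+0+0+0+0+0 mod 2 = 1
  c[18] = d·G[:,18] = (11101101101011001110000110)·(00000000000001000000000000) mod 2 = 0+0+0+0+0+0+0+0+0+0+0+0+0+1+0+0+0+0+0+0+0+0+0+0+0+0 mod 2 = 1
  c[19] = d·G[:,19] = (11101101101011001110000110)·(00000000000000100000000000) mod 2 = 0+0+0+0+0+0+0+0+0+0+0+0+0+0+0+0+0+0+0+0+0+0+0+0+0+0 mod 2 = 0
  c[20] = d·G[:,20] = (11101101101011001110000110)·(00000000000000010000000000) mod 2 = 0+0+0+0+0+0+0+0+0+0+0+0+0+0+0+0+0+0+0+0+0+0+0+0+0+0 mod 2 = 0
  c[21] = d·G[:,21] = (11101101101011001110000110)·(00000000000000001000000000) mod 2 = 0+0+0+0+0+0+0+0+0+0+0+0+0+0+0+0+1+0+0+0+0+0+0+0+0+0 mod 2 = 1
  c[22] = d·G[:,22] = (11101101101011001110000110)·(00000000000000000100000000) mod 2 = 0+0+0+0+0+0+0+0+0+0+0+0+0+0+0+0+0+1+0+0+0+0+0+0+0+0 mod 2 = 1
  c[23] = d·G[:,23] = (11101101101011001110000110)·(00000000000000000010000000) mod 2 = 0+0+0+0+0+0+0+0+0+0+0+0+0+0+0+0+0+0+1+0+0+0+0+0+0+0 mod 2 = 1
  c[24] = d·G[:,24] = (11101101101011001110000110)·(00000000000000000001000000) mod 2 = 0+0+0+0+0+0+0+0+0+0+0+0+0+0+0+0+0+0+0+0+0+0+0+0+0+0 mod 2 = 0
  c[25] = d·G[:,25] = (11101101101011001110000110)·(00000000000000000000100000) mod 2 = 0+0+0+0+0+0+0+0+0+0+0+0+0+0+0+0+0+0+0+0+0+0+0+0+0+0 mod 2 = 0
  c[26] = d·G[:,26] = (11101101101011001110000110)·(00000000000000000000010000) mod 2 = 0+0+0+0+0+0+0+0+0+0+0+0+0+0+0+0+0+0+0+0+0+0+0+0+0+0 mod 2 = 0
  c[27] = d·G[:,27] = (11101101101011001110000110)·(00000000000000000000001000) mod 2 = 0+0+0+0+0+0+0+0+0+0+0+0+0+0+0+0+0+0+0+0+0+0+0+0+0+0 mod 2 = 0
  c[28] = d·G[:,28] = (11101101101011001110000110)·(00000000000000000000000100) mod 2 = 0+0+0+0+0+0+0+0+0+0+0+0+0+0+0+0+0+0+0+0+0+0+0+1+0+0 mod 2 = 1
  c[29] = d·G[:,29] = (11101101101011001110000110)·(00000000000000000000000010) mod 2 = 0+0+0+0+0+0+0+0+0+0+0+0+0+0+0+0+0+0+0+0+0+0+0+0+1+0 mod 2 = 1
  c[30] = d·G[:,30] = (11101101101011001110000110)·(00000000000000000000000001) mod 2 = 0+0+0+0+0+0+0+0+0+0+0+0+0+0+0+0+0+0+0+0+0+0+0+0+0+0 mod 2 = 0
Codeword = 0111110011011011011001110000110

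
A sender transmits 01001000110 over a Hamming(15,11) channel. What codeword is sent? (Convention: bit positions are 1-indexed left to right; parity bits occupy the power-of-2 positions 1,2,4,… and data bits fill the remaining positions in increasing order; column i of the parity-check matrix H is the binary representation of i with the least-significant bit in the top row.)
Codeword c = d · G (mod 2), d = 01001000110:
  c[0] = d·G[:,0] = (01001000110)·(11011010101) mod 2 = 0+1+0+0+1+0+0+0+1+0+0 mod 2 = 1
  c[1] = d·G[:,1] = (01001000110)·(10110110011) mod 2 = 0+0+0+0+0+0+0+0+0+1+0 mod 2 = 1
  c[2] = d·G[:,2] = (01001000110)·(10000000000) mod 2 = 0+0+0+0+0+0+0+0+0+0+0 mod 2 = 0
  c[3] = d·G[:,3] = (01001000110)·(01110001111) mod 2 = 0+1+0+0+0+0+0+0+1+1+0 mod 2 = 1
  c[4] = d·G[:,4] = (01001000110)·(01000000000) mod 2 = 0+1+0+0+0+0+0+0+0+0+0 mod 2 = 1
  c[5] = d·G[:,5] = (01001000110)·(00100000000) mod 2 = 0+0+0+0+0+0+0+0+0+0+0 mod 2 = 0
  c[6] = d·G[:,6] = (01001000110)·(00010000000) mod 2 = 0+0+0+0+0+0+0+0+0+0+0 mod 2 = 0
  c[7] = d·G[:,7] = (01001000110)·(00001111111) mod 2 = 0+0+0+0+1+0+0+0+1+1+0 mod 2 = 1
  c[8] = d·G[:,8] = (01001000110)·(00001000000) mod 2 = 0+0+0+0+1+0+0+0+0+0+0 mod 2 = 1
  c[9] = d·G[:,9] = (01001000110)·(00000100000) mod 2 = 0+0+0+0+0+0+0+0+0+0+0 mod 2 = 0
  c[10] = d·G[:,10] = (01001000110)·(00000010000) mod 2 = 0+0+0+0+0+0+0+0+0+0+0 mod 2 = 0
  c[11] = d·G[:,11] = (01001000110)·(00000001000) mod 2 = 0+0+0+0+0+0+0+0+0+0+0 mod 2 = 0
  c[12] = d·G[:,12] = (01001000110)·(00000000100) mod 2 = 0+0+0+0+0+0+0+0+1+0+0 mod 2 = 1
  c[13] = d·G[:,13] = (01001000110)·(00000000010) mod 2 = 0+0+0+0+0+0+0+0+0+1+0 mod 2 = 1
  c[14] = d·G[:,14] = (01001000110)·(00000000001) mod 2 = 0+0+0+0+0+0+0+0+0+0+0 mod 2 = 0
Codeword = 110110011000110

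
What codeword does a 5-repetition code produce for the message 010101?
Repeat each bit 5× and concatenate:
0→00000  1→11111  0→00000  1→11111  0→00000  1→11111
Codeword = 000001111100000111110000011111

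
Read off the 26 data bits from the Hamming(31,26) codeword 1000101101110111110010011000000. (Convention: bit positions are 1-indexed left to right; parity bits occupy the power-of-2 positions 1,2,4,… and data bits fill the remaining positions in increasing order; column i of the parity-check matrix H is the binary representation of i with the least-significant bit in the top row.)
Parity bits occupy power-of-2 positions; data bits are at positions {3,5,6,7,9,10,11,12,13,14,15,17,18,19,20,21,22,23,24,25,26,27,28,29,30,31} (1-indexed).
Extract: c[3]=0 c[5]=1 c[6]=0 c[7]=1 c[9]=0 c[10]=1 c[11]=1 c[12]=1 c[13]=0 c[14]=1 c[15]=1 c[17]=1 c[18]=1 c[19]=0 c[20]=0 c[21]=1 c[22]=0 c[23]=0 c[24]=1 c[25]=1 c[26]=0 c[27]=0 c[28]=0 c[29]=0 c[30]=0 c[31]=0
Data = 01010111011110010011000000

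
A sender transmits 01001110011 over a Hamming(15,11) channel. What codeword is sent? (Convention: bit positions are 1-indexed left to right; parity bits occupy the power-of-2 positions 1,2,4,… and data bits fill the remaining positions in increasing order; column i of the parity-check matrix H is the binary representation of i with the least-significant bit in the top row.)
Codeword c = d · G (mod 2), d = 01001110011:
  c[0] = d·G[:,0] = (01001110011)·(11011010101) mod 2 = 0+1+0+0+1+0+1+0+0+0+1 mod 2 = 0
  c[1] = d·G[:,1] = (01001110011)·(10110110011) mod 2 = 0+0+0+0+0+1+1+0+0+1+1 mod 2 = 0
  c[2] = d·G[:,2] = (01001110011)·(10000000000) mod 2 = 0+0+0+0+0+0+0+0+0+0+0 mod 2 = 0
  c[3] = d·G[:,3] = (01001110011)·(01110001111) mod 2 = 0+1+0+0+0+0+0+0+0+1+1 mod 2 = 1
  c[4] = d·G[:,4] = (01001110011)·(01000000000) mod 2 = 0+1+0+0+0+0+0+0+0+0+0 mod 2 = 1
  c[5] = d·G[:,5] = (01001110011)·(00100000000) mod 2 = 0+0+0+0+0+0+0+0+0+0+0 mod 2 = 0
  c[6] = d·G[:,6] = (01001110011)·(00010000000) mod 2 = 0+0+0+0+0+0+0+0+0+0+0 mod 2 = 0
  c[7] = d·G[:,7] = (01001110011)·(00001111111) mod 2 = 0+0+0+0+1+1+1+0+0+1+1 mod 2 = 1
  c[8] = d·G[:,8] = (01001110011)·(00001000000) mod 2 = 0+0+0+0+1+0+0+0+0+0+0 mod 2 = 1
  c[9] = d·G[:,9] = (01001110011)·(00000100000) mod 2 = 0+0+0+0+0+1+0+0+0+0+0 mod 2 = 1
  c[10] = d·G[:,10] = (01001110011)·(00000010000) mod 2 = 0+0+0+0+0+0+1+0+0+0+0 mod 2 = 1
  c[11] = d·G[:,11] = (01001110011)·(00000001000) mod 2 = 0+0+0+0+0+0+0+0+0+0+0 mod 2 = 0
  c[12] = d·G[:,12] = (01001110011)·(00000000100) mod 2 = 0+0+0+0+0+0+0+0+0+0+0 mod 2 = 0
  c[13] = d·G[:,13] = (01001110011)·(00000000010) mod 2 = 0+0+0+0+0+0+0+0+0+1+0 mod 2 = 1
  c[14] = d·G[:,14] = (01001110011)·(00000000001) mod 2 = 0+0+0+0+0+0+0+0+0+0+1 mod 2 = 1
Codeword = 000110011110011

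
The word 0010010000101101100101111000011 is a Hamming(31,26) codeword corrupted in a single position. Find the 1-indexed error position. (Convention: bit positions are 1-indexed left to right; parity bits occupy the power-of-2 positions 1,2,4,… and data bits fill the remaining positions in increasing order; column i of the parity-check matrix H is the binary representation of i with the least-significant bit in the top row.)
Syndrome s = H · r^T (mod 2), r = 0010010000101101100101111000011:
  s[0] = (1010101010101010101010101010101)·(0010010000101101100101111000011) mod 2 = 0+0+1+0+0+0+0+0+0+0+1+0+1+0+0+0+1+0+0+0+0+0+1+0+1+0+0+0+0+0+1 mod 2 = 1
  s[1] = (0110011001100110011001100110011)·(0010010000101101100101111000011) mod 2 = 0+0+1+0+0+1+0+0+0+0+1+0+0+1+0+0+0+0+0+0+0+1+1+0+0+0+0+0+0+1+1 mod 2 = 0
  s[2] = (0001111000011110000111100001111)·(0010010000101101100101111000011) mod 2 = 0+0+0+0+0+1+0+0+0+0+0+0+1+1+0+0+0+0+0+1+0+1+1+0+0+0+0+0+0+1+1 mod 2 = 0
  s[3] = (0000000111111110000000011111111)·(0010010000101101100101111000011) mod 2 = 0+0+0+0+0+0+0+0+0+0+1+0+1+1+0+0+0+0+0+0+0+0+0+1+1+0+0+0+0+1+1 mod 2 = 1
  s[4] = (0000000000000001111111111111111)·(0010010000101101100101111000011) mod 2 = 0+0+0+0+0+0+0+0+0+0+0+0+0+0+0+1+1+0+0+1+0+1+1+1+1+0+0+0+0+1+1 mod 2 = 1
Syndrome = 10011
Column i of H is the binary representation of i, so the syndrome is the binary index of the flipped bit.
Read s = 10011 with s[0] as LSB: 1·2^0 + 0·2^1 + 0·2^2 + 1·2^3 + 1·2^4 = 25.
Error is at bit position 25.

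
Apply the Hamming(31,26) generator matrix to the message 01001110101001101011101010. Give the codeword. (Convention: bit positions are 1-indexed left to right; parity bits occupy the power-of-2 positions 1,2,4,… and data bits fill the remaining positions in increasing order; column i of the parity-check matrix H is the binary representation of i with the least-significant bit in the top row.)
Codeword c = d · G (mod 2), d = 01001110101001101011101010:
  c[0] = d·G[:,0] = (01001110101001101011101010)·(11011010101101010101010101) mod 2 = 0+1+0+0+1+0+1+0+1+0+1+0+0+1+0+0+0+0+0+1+0+0+0+0+0+0 mod 2 = 1
  c[1] = d·G[:,1] = (01001110101001101011101010)·(10110110011011001100110011) mod 2 = 0+0+0+0+0+1+1+0+0+0+1+0+0+1+0+0+1+0+0+0+1+0+0+0+1+0 mod 2 = 1
  c[2] = d·G[:,2] = (01001110101001101011101010)·(10000000000000000000000000) mod 2 = 0+0+0+0+0+0+0+0+0+0+0+0+0+0+0+0+0+0+0+0+0+0+0+0+0+0 mod 2 = 0
  c[3] = d·G[:,3] = (01001110101001101011101010)·(01110001111000111100001111) mod 2 = 0+1+0+0+0+0+0+0+1+0+1+0+0+0+1+0+1+0+0+0+0+0+1+0+1+0 mod 2 = 1
  c[4] = d·G[:,4] = (01001110101001101011101010)·(01000000000000000000000000) mod 2 = 0+1+0+0+0+0+0+0+0+0+0+0+0+0+0+0+0+0+0+0+0+0+0+0+0+0 mod 2 = 1
  c[5] = d·G[:,5] = (01001110101001101011101010)·(00100000000000000000000000) mod 2 = 0+0+0+0+0+0+0+0+0+0+0+0+0+0+0+0+0+0+0+0+0+0+0+0+0+0 mod 2 = 0
  c[6] = d·G[:,6] = (01001110101001101011101010)·(00010000000000000000000000) mod 2 = 0+0+0+0+0+0+0+0+0+0+0+0+0+0+0+0+0+0+0+0+0+0+0+0+0+0 mod 2 = 0
  c[7] = d·G[:,7] = (01001110101001101011101010)·(00001111111000000011111111) mod 2 = 0+0+0+0+1+1+1+0+1+0+1+0+0+0+0+0+0+0+1+1+1+0+1+0+1+0 mod 2 = 0
  c[8] = d·G[:,8] = (01001110101001101011101010)·(00001000000000000000000000) mod 2 = 0+0+0+0+1+0+0+0+0+0+0+0+0+0+0+0+0+0+0+0+0+0+0+0+0+0 mod 2 = 1
  c[9] = d·G[:,9] = (01001110101001101011101010)·(00000100000000000000000000) mod 2 = 0+0+0+0+0+1+0+0+0+0+0+0+0+0+0+0+0+0+0+0+0+0+0+0+0+0 mod 2 = 1
  c[10] = d·G[:,10] = (01001110101001101011101010)·(00000010000000000000000000) mod 2 = 0+0+0+0+0+0+1+0+0+0+0+0+0+0+0+0+0+0+0+0+0+0+0+0+0+0 mod 2 = 1
  c[11] = d·G[:,11] = (01001110101001101011101010)·(00000001000000000000000000) mod 2 = 0+0+0+0+0+0+0+0+0+0+0+0+0+0+0+0+0+0+0+0+0+0+0+0+0+0 mod 2 = 0
  c[12] = d·G[:,12] = (01001110101001101011101010)·(00000000100000000000000000) mod 2 = 0+0+0+0+0+0+0+0+1+0+0+0+0+0+0+0+0+0+0+0+0+0+0+0+0+0 mod 2 = 1
  c[13] = d·G[:,13] = (01001110101001101011101010)·(00000000010000000000000000) mod 2 = 0+0+0+0+0+0+0+0+0+0+0+0+0+0+0+0+0+0+0+0+0+0+0+0+0+0 mod 2 = 0
  c[14] = d·G[:,14] = (01001110101001101011101010)·(00000000001000000000000000) mod 2 = 0+0+0+0+0+0+0+0+0+0+1+0+0+0+0+0+0+0+0+0+0+0+0+0+0+0 mod 2 = 1
  c[15] = d·G[:,15] = (01001110101001101011101010)·(00000000000111111111111111) mod 2 = 0+0+0+0+0+0+0+0+0+0+0+0+0+1+1+0+1+0+1+1+1+0+1+0+1+0 mod 2 = 0
  c[16] = d·G[:,16] = (01001110101001101011101010)·(00000000000100000000000000) mod 2 = 0+0+0+0+0+0+0+0+0+0+0+0+0+0+0+0+0+0+0+0+0+0+0+0+0+0 mod 2 = 0
  c[17] = d·G[:,17] = (01001110101001101011101010)·(00000000000010000000000000) mod 2 = 0+0+0+0+0+0+0+0+0+0+0+0+0+0+0+0+0+0+0+0+0+0+0+0+0+0 mod 2 = 0
  c[18] = d·G[:,18] = (01001110101001101011101010)·(00000000000001000000000000) mod 2 = 0+0+0+0+0+0+0+0+0+0+0+0+0+1+0+0+0+0+0+0+0+0+0+0+0+0 mod 2 = 1
  c[19] = d·G[:,19] = (01001110101001101011101010)·(00000000000000100000000000) mod 2 = 0+0+0+0+0+0+0+0+0+0+0+0+0+0+1+0+0+0+0+0+0+0+0+0+0+0 mod 2 = 1
  c[20] = d·G[:,20] = (01001110101001101011101010)·(00000000000000010000000000) mod 2 = 0+0+0+0+0+0+0+0+0+0+0+0+0+0+0+0+0+0+0+0+0+0+0+0+0+0 mod 2 = 0
  c[21] = d·G[:,21] = (01001110101001101011101010)·(00000000000000001000000000) mod 2 = 0+0+0+0+0+0+0+0+0+0+0+0+0+0+0+0+1+0+0+0+0+0+0+0+0+0 mod 2 = 1
  c[22] = d·G[:,22] = (01001110101001101011101010)·(00000000000000000100000000) mod 2 = 0+0+0+0+0+0+0+0+0+0+0+0+0+0+0+0+0+0+0+0+0+0+0+0+0+0 mod 2 = 0
  c[23] = d·G[:,23] = (01001110101001101011101010)·(00000000000000000010000000) mod 2 = 0+0+0+0+0+0+0+0+0+0+0+0+0+0+0+0+0+0+1+0+0+0+0+0+0+0 mod 2 = 1
  c[24] = d·G[:,24] = (01001110101001101011101010)·(00000000000000000001000000) mod 2 = 0+0+0+0+0+0+0+0+0+0+0+0+0+0+0+0+0+0+0+1+0+0+0+0+0+0 mod 2 = 1
  c[25] = d·G[:,25] = (01001110101001101011101010)·(00000000000000000000100000) mod 2 = 0+0+0+0+0+0+0+0+0+0+0+0+0+0+0+0+0+0+0+0+1+0+0+0+0+0 mod 2 = 1
  c[26] = d·G[:,26] = (01001110101001101011101010)·(00000000000000000000010000) mod 2 = 0+0+0+0+0+0+0+0+0+0+0+0+0+0+0+0+0+0+0+0+0+0+0+0+0+0 mod 2 = 0
  c[27] = d·G[:,27] = (01001110101001101011101010)·(00000000000000000000001000) mod 2 = 0+0+0+0+0+0+0+0+0+0+0+0+0+0+0+0+0+0+0+0+0+0+1+0+0+0 mod 2 = 1
  c[28] = d·G[:,28] = (01001110101001101011101010)·(00000000000000000000000100) mod 2 = 0+0+0+0+0+0+0+0+0+0+0+0+0+0+0+0+0+0+0+0+0+0+0+0+0+0 mod 2 = 0
  c[29] = d·G[:,29] = (01001110101001101011101010)·(00000000000000000000000010) mod 2 = 0+0+0+0+0+0+0+0+0+0+0+0+0+0+0+0+0+0+0+0+0+0+0+0+1+0 mod 2 = 1
  c[30] = d·G[:,30] = (01001110101001101011101010)·(00000000000000000000000001) mod 2 = 0+0+0+0+0+0+0+0+0+0+0+0+0+0+0+0+0+0+0+0+0+0+0+0+0+0 mod 2 = 0
Codeword = 1101100011101010001101011101010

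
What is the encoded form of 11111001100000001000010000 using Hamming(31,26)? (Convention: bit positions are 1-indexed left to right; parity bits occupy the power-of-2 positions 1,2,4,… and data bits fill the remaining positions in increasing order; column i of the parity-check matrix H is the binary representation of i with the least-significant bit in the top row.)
Codeword c = d · G (mod 2), d = 11111001100000001000010000:
  c[0] = d·G[:,0] = (11111001100000001000010000)·(11011010101101010101010101) mod 2 = 1+1+0+1+1+0+0+0+1+0+0+0+0+0+0+0+0+0+0+0+0+1+0+0+0+0 mod 2 = 0
  c[1] = d·G[:,1] = (11111001100000001000010000)·(10110110011011001100110011) mod 2 = 1+0+1+1+0+0+0+0+0+0+0+0+0+0+0+0+1+0+0+0+0+1+0+0+0+0 mod 2 = 1
  c[2] = d·G[:,2] = (11111001100000001000010000)·(10000000000000000000000000) mod 2 = 1+0+0+0+0+0+0+0+0+0+0+0+0+0+0+0+0+0+0+0+0+0+0+0+0+0 mod 2 = 1
  c[3] = d·G[:,3] = (11111001100000001000010000)·(01110001111000111100001111) mod 2 = 0+1+1+1+0+0+0+1+1+0+0+0+0+0+0+0+1+0+0+0+0+0+0+0+0+0 mod 2 = 0
  c[4] = d·G[:,4] = (11111001100000001000010000)·(01000000000000000000000000) mod 2 = 0+1+0+0+0+0+0+0+0+0+0+0+0+0+0+0+0+0+0+0+0+0+0+0+0+0 mod 2 = 1
  c[5] = d·G[:,5] = (11111001100000001000010000)·(00100000000000000000000000) mod 2 = 0+0+1+0+0+0+0+0+0+0+0+0+0+0+0+0+0+0+0+0+0+0+0+0+0+0 mod 2 = 1
  c[6] = d·G[:,6] = (11111001100000001000010000)·(00010000000000000000000000) mod 2 = 0+0+0+1+0+0+0+0+0+0+0+0+0+0+0+0+0+0+0+0+0+0+0+0+0+0 mod 2 = 1
  c[7] = d·G[:,7] = (11111001100000001000010000)·(00001111111000000011111111) mod 2 = 0+0+0+0+1+0+0+1+1+0+0+0+0+0+0+0+0+0+0+0+0+1+0+0+0+0 mod 2 = 0
  c[8] = d·G[:,8] = (11111001100000001000010000)·(00001000000000000000000000) mod 2 = 0+0+0+0+1+0+0+0+0+0+0+0+0+0+0+0+0+0+0+0+0+0+0+0+0+0 mod 2 = 1
  c[9] = d·G[:,9] = (11111001100000001000010000)·(00000100000000000000000000) mod 2 = 0+0+0+0+0+0+0+0+0+0+0+0+0+0+0+0+0+0+0+0+0+0+0+0+0+0 mod 2 = 0
  c[10] = d·G[:,10] = (11111001100000001000010000)·(00000010000000000000000000) mod 2 = 0+0+0+0+0+0+0+0+0+0+0+0+0+0+0+0+0+0+0+0+0+0+0+0+0+0 mod 2 = 0
  c[11] = d·G[:,11] = (11111001100000001000010000)·(00000001000000000000000000) mod 2 = 0+0+0+0+0+0+0+1+0+0+0+0+0+0+0+0+0+0+0+0+0+0+0+0+0+0 mod 2 = 1
  c[12] = d·G[:,12] = (11111001100000001000010000)·(00000000100000000000000000) mod 2 = 0+0+0+0+0+0+0+0+1+0+0+0+0+0+0+0+0+0+0+0+0+0+0+0+0+0 mod 2 = 1
  c[13] = d·G[:,13] = (11111001100000001000010000)·(00000000010000000000000000) mod 2 = 0+0+0+0+0+0+0+0+0+0+0+0+0+0+0+0+0+0+0+0+0+0+0+0+0+0 mod 2 = 0
  c[14] = d·G[:,14] = (11111001100000001000010000)·(00000000001000000000000000) mod 2 = 0+0+0+0+0+0+0+0+0+0+0+0+0+0+0+0+0+0+0+0+0+0+0+0+0+0 mod 2 = 0
  c[15] = d·G[:,15] = (11111001100000001000010000)·(00000000000111111111111111) mod 2 = 0+0+0+0+0+0+0+0+0+0+0+0+0+0+0+0+1+0+0+0+0+1+0+0+0+0 mod 2 = 0
  c[16] = d·G[:,16] = (11111001100000001000010000)·(00000000000100000000000000) mod 2 = 0+0+0+0+0+0+0+0+0+0+0+0+0+0+0+0+0+0+0+0+0+0+0+0+0+0 mod 2 = 0
  c[17] = d·G[:,17] = (11111001100000001000010000)·(00000000000010000000000000) mod 2 = 0+0+0+0+0+0+0+0+0+0+0+0+0+0+0+0+0+0+0+0+0+0+0+0+0+0 mod 2 = 0
  c[18] = d·G[:,18] = (11111001100000001000010000)·(00000000000001000000000000) mod 2 = 0+0+0+0+0+0+0+0+0+0+0+0+0+0+0+0+0+0+0+0+0+0+0+0+0+0 mod 2 = 0
  c[19] = d·G[:,19] = (11111001100000001000010000)·(00000000000000100000000000) mod 2 = 0+0+0+0+0+0+0+0+0+0+0+0+0+0+0+0+0+0+0+0+0+0+0+0+0+0 mod 2 = 0
  c[20] = d·G[:,20] = (11111001100000001000010000)·(00000000000000010000000000) mod 2 = 0+0+0+0+0+0+0+0+0+0+0+0+0+0+0+0+0+0+0+0+0+0+0+0+0+0 mod 2 = 0
  c[21] = d·G[:,21] = (11111001100000001000010000)·(00000000000000001000000000) mod 2 = 0+0+0+0+0+0+0+0+0+0+0+0+0+0+0+0+1+0+0+0+0+0+0+0+0+0 mod 2 = 1
  c[22] = d·G[:,22] = (11111001100000001000010000)·(00000000000000000100000000) mod 2 = 0+0+0+0+0+0+0+0+0+0+0+0+0+0+0+0+0+0+0+0+0+0+0+0+0+0 mod 2 = 0
  c[23] = d·G[:,23] = (11111001100000001000010000)·(00000000000000000010000000) mod 2 = 0+0+0+0+0+0+0+0+0+0+0+0+0+0+0+0+0+0+0+0+0+0+0+0+0+0 mod 2 = 0
  c[24] = d·G[:,24] = (11111001100000001000010000)·(00000000000000000001000000) mod 2 = 0+0+0+0+0+0+0+0+0+0+0+0+0+0+0+0+0+0+0+0+0+0+0+0+0+0 mod 2 = 0
  c[25] = d·G[:,25] = (11111001100000001000010000)·(00000000000000000000100000) mod 2 = 0+0+0+0+0+0+0+0+0+0+0+0+0+0+0+0+0+0+0+0+0+0+0+0+0+0 mod 2 = 0
  c[26] = d·G[:,26] = (11111001100000001000010000)·(00000000000000000000010000) mod 2 = 0+0+0+0+0+0+0+0+0+0+0+0+0+0+0+0+0+0+0+0+0+1+0+0+0+0 mod 2 = 1
  c[27] = d·G[:,27] = (11111001100000001000010000)·(00000000000000000000001000) mod 2 = 0+0+0+0+0+0+0+0+0+0+0+0+0+0+0+0+0+0+0+0+0+0+0+0+0+0 mod 2 = 0
  c[28] = d·G[:,28] = (11111001100000001000010000)·(00000000000000000000000100) mod 2 = 0+0+0+0+0+0+0+0+0+0+0+0+0+0+0+0+0+0+0+0+0+0+0+0+0+0 mod 2 = 0
  c[29] = d·G[:,29] = (11111001100000001000010000)·(00000000000000000000000010) mod 2 = 0+0+0+0+0+0+0+0+0+0+0+0+0+0+0+0+0+0+0+0+0+0+0+0+0+0 mod 2 = 0
  c[30] = d·G[:,30] = (11111001100000001000010000)·(00000000000000000000000001) mod 2 = 0+0+0+0+0+0+0+0+0+0+0+0+0+0+0+0+0+0+0+0+0+0+0+0+0+0 mod 2 = 0
Codeword = 0110111010011000000001000010000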